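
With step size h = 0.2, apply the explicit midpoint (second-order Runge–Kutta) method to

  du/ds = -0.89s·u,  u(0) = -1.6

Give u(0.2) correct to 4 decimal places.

Midpoint: k1 = f(s_n, u_n); k2 = f(s_n + h/2, u_n + (h/2)·k1); u_{n+1} = u_n + h·k2.
s=0.000000, u=-1.600000:
  k1 = f(0.000000, -1.600000) = 0.000000
  k2 = f(0.100000, -1.600000) = 0.142400
  u ← -1.600000 + 0.2·0.142400 = -1.571520
u(0.2) ≈ -1.5715

-1.5715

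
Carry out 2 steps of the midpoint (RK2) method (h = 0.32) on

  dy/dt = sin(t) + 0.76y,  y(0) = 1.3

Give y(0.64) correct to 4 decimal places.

2.3308

Midpoint: k1 = f(t_n, y_n); k2 = f(t_n + h/2, y_n + (h/2)·k1); y_{n+1} = y_n + h·k2.
t=0.000000, y=1.300000:
  k1 = f(0.000000, 1.300000) = 0.988000
  k2 = f(0.160000, 1.458080) = 1.267459
  y ← 1.300000 + 0.32·1.267459 = 1.705587
t=0.320000, y=1.705587:
  k1 = f(0.320000, 1.705587) = 1.610813
  k2 = f(0.480000, 1.963317) = 1.953900
  y ← 1.705587 + 0.32·1.953900 = 2.330835
y(0.64) ≈ 2.3308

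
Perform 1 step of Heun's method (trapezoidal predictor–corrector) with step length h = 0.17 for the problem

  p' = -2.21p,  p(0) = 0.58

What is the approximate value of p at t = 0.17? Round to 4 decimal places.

0.4030

Heun: k1 = f(t_n, p_n); k2 = f(t_n + h, p_n + h·k1); p_{n+1} = p_n + (h/2)·(k1 + k2).
t=0.000000, p=0.580000:
  k1 = f(0.000000, 0.580000) = -1.281800
  k2 = f(0.170000, 0.362094) = -0.800228
  p ← 0.580000 + (0.17/2)·(-1.281800 + (-0.800228)) = 0.403028
p(0.17) ≈ 0.4030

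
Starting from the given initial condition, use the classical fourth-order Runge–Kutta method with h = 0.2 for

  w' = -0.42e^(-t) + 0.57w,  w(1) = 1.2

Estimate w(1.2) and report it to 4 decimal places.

1.3152

RK4: k1 = f(t_n, w_n); k2 = f(t_n + h/2, w_n + (h/2)·k1); k3 = f(t_n + h/2, w_n + (h/2)·k2); k4 = f(t_n + h, w_n + h·k3); w_{n+1} = w_n + (h/6)·(k1 + 2k2 + 2k3 + k4).
t=1.000000, w=1.200000:
  k1 = f(1.000000, 1.200000) = 0.529491
  k2 = f(1.100000, 1.252949) = 0.574375
  k3 = f(1.100000, 1.257438) = 0.576934
  k4 = f(1.200000, 1.315387) = 0.623269
  w ← 1.200000 + (0.2/6)·(k1 + 2k2 + 2k3 + k4) = 1.315179
w(1.2) ≈ 1.3152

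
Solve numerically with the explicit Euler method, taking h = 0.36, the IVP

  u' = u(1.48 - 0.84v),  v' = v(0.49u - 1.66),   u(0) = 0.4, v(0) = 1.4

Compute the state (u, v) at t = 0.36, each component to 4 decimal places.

0.4438, 0.6621

Euler on (u,v): u_{n+1} = u_n + h·u', v_{n+1} = v_n + h·v'.
0.000000: (0.400000, 1.400000); f=(0.121600, -2.049600) → (0.443776, 0.662144)
(u(0.36), v(0.36)) ≈ (0.4438, 0.6621)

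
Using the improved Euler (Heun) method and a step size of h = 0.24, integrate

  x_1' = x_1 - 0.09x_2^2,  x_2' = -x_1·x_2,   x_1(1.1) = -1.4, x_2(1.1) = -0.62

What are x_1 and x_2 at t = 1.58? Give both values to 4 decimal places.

-2.2983, -1.4344

Heun on (x_1,x_2): k1 = f(t_n, state_n); k2 = f(t_n + h, state_n + h·k1); state_{n+1} = state_n + (h/2)·(k1 + k2).
1.100000: (-1.400000, -0.620000)
  k1 = (-1.434596, -0.868000)
  predictor → (-1.744303, -0.828320)
  k2 = (-1.806053, -1.444841)
  → (-1.788878, -0.897541)
1.340000: (-1.788878, -0.897541)
  k1 = (-1.861380, -1.605591)
  predictor → (-2.235609, -1.282883)
  k2 = (-2.383730, -2.868025)
  → (-2.298291, -1.434375)
(x_1(1.58), x_2(1.58)) ≈ (-2.2983, -1.4344)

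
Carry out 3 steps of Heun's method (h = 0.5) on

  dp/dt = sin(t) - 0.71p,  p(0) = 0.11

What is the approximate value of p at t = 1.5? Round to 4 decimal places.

0.6879

Heun: k1 = f(t_n, p_n); k2 = f(t_n + h, p_n + h·k1); p_{n+1} = p_n + (h/2)·(k1 + k2).
t=0.000000, p=0.110000:
  k1 = f(0.000000, 0.110000) = -0.078100
  k2 = f(0.500000, 0.070950) = 0.429051
  p ← 0.110000 + (0.5/2)·(-0.078100 + 0.429051) = 0.197738
t=0.500000, p=0.197738:
  k1 = f(0.500000, 0.197738) = 0.339032
  k2 = f(1.000000, 0.367254) = 0.580721
  p ← 0.197738 + (0.5/2)·(0.339032 + 0.580721) = 0.427676
t=1.000000, p=0.427676:
  k1 = f(1.000000, 0.427676) = 0.537821
  k2 = f(1.500000, 0.696586) = 0.502919
  p ← 0.427676 + (0.5/2)·(0.537821 + 0.502919) = 0.687861
p(1.5) ≈ 0.6879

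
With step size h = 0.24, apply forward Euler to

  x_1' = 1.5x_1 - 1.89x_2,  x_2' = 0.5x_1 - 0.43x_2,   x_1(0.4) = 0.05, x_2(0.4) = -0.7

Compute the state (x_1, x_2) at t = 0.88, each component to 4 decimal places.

0.8063, -0.5113

Euler on (x_1,x_2): x_1_{n+1} = x_1_n + h·x_1', x_2_{n+1} = x_2_n + h·x_2'.
0.400000: (0.050000, -0.700000); f=(1.398000, 0.326000) → (0.385520, -0.621760)
0.640000: (0.385520, -0.621760); f=(1.753406, 0.460117) → (0.806338, -0.511332)
(x_1(0.88), x_2(0.88)) ≈ (0.8063, -0.5113)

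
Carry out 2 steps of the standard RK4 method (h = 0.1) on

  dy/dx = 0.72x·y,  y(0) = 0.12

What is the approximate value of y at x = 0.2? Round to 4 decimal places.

0.1217

RK4: k1 = f(x_n, y_n); k2 = f(x_n + h/2, y_n + (h/2)·k1); k3 = f(x_n + h/2, y_n + (h/2)·k2); k4 = f(x_n + h, y_n + h·k3); y_{n+1} = y_n + (h/6)·(k1 + 2k2 + 2k3 + k4).
x=0.000000, y=0.120000:
  k1 = f(0.000000, 0.120000) = 0.000000
  k2 = f(0.050000, 0.120000) = 0.004320
  k3 = f(0.050000, 0.120216) = 0.004328
  k4 = f(0.100000, 0.120433) = 0.008671
  y ← 0.120000 + (0.1/6)·(k1 + 2k2 + 2k3 + k4) = 0.120433
x=0.100000, y=0.120433:
  k1 = f(0.100000, 0.120433) = 0.008671
  k2 = f(0.150000, 0.120866) = 0.013054
  k3 = f(0.150000, 0.121085) = 0.013077
  k4 = f(0.200000, 0.121741) = 0.017531
  y ← 0.120433 + (0.1/6)·(k1 + 2k2 + 2k3 + k4) = 0.121741
y(0.2) ≈ 0.1217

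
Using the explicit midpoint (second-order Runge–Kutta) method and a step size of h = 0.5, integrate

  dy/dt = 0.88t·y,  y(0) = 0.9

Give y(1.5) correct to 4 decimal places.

Midpoint: k1 = f(t_n, y_n); k2 = f(t_n + h/2, y_n + (h/2)·k1); y_{n+1} = y_n + h·k2.
t=0.000000, y=0.900000:
  k1 = f(0.000000, 0.900000) = 0.000000
  k2 = f(0.250000, 0.900000) = 0.198000
  y ← 0.900000 + 0.5·0.198000 = 0.999000
t=0.500000, y=0.999000:
  k1 = f(0.500000, 0.999000) = 0.439560
  k2 = f(0.750000, 1.108890) = 0.731867
  y ← 0.999000 + 0.5·0.731867 = 1.364934
t=1.000000, y=1.364934:
  k1 = f(1.000000, 1.364934) = 1.201142
  k2 = f(1.250000, 1.665219) = 1.831741
  y ← 1.364934 + 0.5·1.831741 = 2.280804
y(1.5) ≈ 2.2808

2.2808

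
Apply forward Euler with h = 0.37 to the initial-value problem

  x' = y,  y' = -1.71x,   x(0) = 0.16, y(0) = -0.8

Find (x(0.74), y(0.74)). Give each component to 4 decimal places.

-0.4695, -0.8152

Euler on (x,y): x_{n+1} = x_n + h·x', y_{n+1} = y_n + h·y'.
0.000000: (0.160000, -0.800000); f=(-0.800000, -0.273600) → (-0.136000, -0.901232)
0.370000: (-0.136000, -0.901232); f=(-0.901232, 0.232560) → (-0.469456, -0.815185)
(x(0.74), y(0.74)) ≈ (-0.4695, -0.8152)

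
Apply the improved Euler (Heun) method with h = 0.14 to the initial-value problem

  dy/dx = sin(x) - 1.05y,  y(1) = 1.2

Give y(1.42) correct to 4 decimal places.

Heun: k1 = f(x_n, y_n); k2 = f(x_n + h, y_n + h·k1); y_{n+1} = y_n + (h/2)·(k1 + k2).
x=1.000000, y=1.200000:
  k1 = f(1.000000, 1.200000) = -0.418529
  k2 = f(1.140000, 1.141406) = -0.289843
  y ← 1.200000 + (0.14/2)·(-0.418529 + (-0.289843)) = 1.150414
x=1.140000, y=1.150414:
  k1 = f(1.140000, 1.150414) = -0.299301
  k2 = f(1.280000, 1.108512) = -0.205922
  y ← 1.150414 + (0.14/2)·(-0.299301 + (-0.205922)) = 1.115048
x=1.280000, y=1.115048:
  k1 = f(1.280000, 1.115048) = -0.212785
  k2 = f(1.420000, 1.085258) = -0.150870
  y ← 1.115048 + (0.14/2)·(-0.212785 + (-0.150870)) = 1.089593
y(1.42) ≈ 1.0896

1.0896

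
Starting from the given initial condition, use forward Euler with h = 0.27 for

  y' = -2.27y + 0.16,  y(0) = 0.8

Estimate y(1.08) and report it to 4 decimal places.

0.0869

Euler: y_{n+1} = y_n + h·f(t_n, y_n).
t=0.000000, y=0.800000: f=-1.656000 → y ← 0.800000 + 0.27·(-1.656000) = 0.352880
t=0.270000, y=0.352880: f=-0.641038 → y ← 0.352880 + 0.27·(-0.641038) = 0.179800
t=0.540000, y=0.179800: f=-0.248146 → y ← 0.179800 + 0.27·(-0.248146) = 0.112801
t=0.810000, y=0.112801: f=-0.096057 → y ← 0.112801 + 0.27·(-0.096057) = 0.086865
y(1.08) ≈ 0.0869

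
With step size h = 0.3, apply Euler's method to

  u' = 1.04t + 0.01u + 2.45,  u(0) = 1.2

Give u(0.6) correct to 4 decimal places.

2.7730

Euler: u_{n+1} = u_n + h·f(t_n, u_n).
t=0.000000, u=1.200000: f=2.462000 → u ← 1.200000 + 0.3·2.462000 = 1.938600
t=0.300000, u=1.938600: f=2.781386 → u ← 1.938600 + 0.3·2.781386 = 2.773016
u(0.6) ≈ 2.7730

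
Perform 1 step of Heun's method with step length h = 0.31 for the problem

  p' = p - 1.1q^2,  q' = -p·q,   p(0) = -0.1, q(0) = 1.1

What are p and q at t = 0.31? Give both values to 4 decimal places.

-0.6254, 1.2126

Heun on (p,q): k1 = f(t_n, state_n); k2 = f(t_n + h, state_n + h·k1); state_{n+1} = state_n + (h/2)·(k1 + k2).
0.000000: (-0.100000, 1.100000)
  k1 = (-1.431000, 0.110000)
  predictor → (-0.543610, 1.134100)
  k2 = (-1.958411, 0.616508)
  → (-0.625359, 1.212609)
(p(0.31), q(0.31)) ≈ (-0.6254, 1.2126)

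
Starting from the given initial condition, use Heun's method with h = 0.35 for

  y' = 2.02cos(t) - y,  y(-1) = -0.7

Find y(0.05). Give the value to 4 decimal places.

0.8962

Heun: k1 = f(t_n, y_n); k2 = f(t_n + h, y_n + h·k1); y_{n+1} = y_n + (h/2)·(k1 + k2).
t=-1.000000, y=-0.700000:
  k1 = f(-1.000000, -0.700000) = 1.791411
  k2 = f(-0.650000, -0.073006) = 1.681096
  y ← -0.700000 + (0.35/2)·(1.791411 + 1.681096) = -0.092311
t=-0.650000, y=-0.092311:
  k1 = f(-0.650000, -0.092311) = 1.700401
  k2 = f(-0.300000, 0.502829) = 1.426951
  y ← -0.092311 + (0.35/2)·(1.700401 + 1.426951) = 0.454975
t=-0.300000, y=0.454975:
  k1 = f(-0.300000, 0.454975) = 1.474805
  k2 = f(0.050000, 0.971157) = 1.046319
  y ← 0.454975 + (0.35/2)·(1.474805 + 1.046319) = 0.896172
y(0.05) ≈ 0.8962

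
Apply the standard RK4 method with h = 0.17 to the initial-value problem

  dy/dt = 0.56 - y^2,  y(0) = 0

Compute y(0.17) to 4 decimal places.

RK4: k1 = f(t_n, y_n); k2 = f(t_n + h/2, y_n + (h/2)·k1); k3 = f(t_n + h/2, y_n + (h/2)·k2); k4 = f(t_n + h, y_n + h·k3); y_{n+1} = y_n + (h/6)·(k1 + 2k2 + 2k3 + k4).
t=0.000000, y=0.000000:
  k1 = f(0.000000, 0.000000) = 0.560000
  k2 = f(0.085000, 0.047600) = 0.557734
  k3 = f(0.085000, 0.047407) = 0.557753
  k4 = f(0.170000, 0.094818) = 0.551010
  y ← 0.000000 + (0.17/6)·(k1 + 2k2 + 2k3 + k4) = 0.094690
y(0.17) ≈ 0.0947

0.0947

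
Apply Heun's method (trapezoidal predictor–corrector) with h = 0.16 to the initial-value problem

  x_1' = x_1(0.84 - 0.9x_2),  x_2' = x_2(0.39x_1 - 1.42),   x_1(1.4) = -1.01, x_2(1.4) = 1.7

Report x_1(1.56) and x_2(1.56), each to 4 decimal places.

-0.9366, 1.2824

Heun on (x_1,x_2): k1 = f(x_n, state_n); k2 = f(x_n + h, state_n + h·k1); state_{n+1} = state_n + (h/2)·(k1 + k2).
1.400000: (-1.010000, 1.700000)
  k1 = (0.696900, -3.083630)
  predictor → (-0.898496, 1.206619)
  k2 = (0.220992, -2.136215)
  → (-0.936569, 1.282412)
(x_1(1.56), x_2(1.56)) ≈ (-0.9366, 1.2824)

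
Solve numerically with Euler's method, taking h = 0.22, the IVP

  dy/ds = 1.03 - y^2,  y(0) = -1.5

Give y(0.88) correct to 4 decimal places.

-4.9806

Euler: y_{n+1} = y_n + h·f(s_n, y_n).
s=0.000000, y=-1.500000: f=-1.220000 → y ← -1.500000 + 0.22·(-1.220000) = -1.768400
s=0.220000, y=-1.768400: f=-2.097239 → y ← -1.768400 + 0.22·(-2.097239) = -2.229792
s=0.440000, y=-2.229792: f=-3.941975 → y ← -2.229792 + 0.22·(-3.941975) = -3.097027
s=0.660000, y=-3.097027: f=-8.561575 → y ← -3.097027 + 0.22·(-8.561575) = -4.980573
y(0.88) ≈ -4.9806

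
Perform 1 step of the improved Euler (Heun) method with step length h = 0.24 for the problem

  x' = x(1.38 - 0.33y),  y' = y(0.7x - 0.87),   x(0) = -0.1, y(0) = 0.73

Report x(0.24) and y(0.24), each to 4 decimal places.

Heun on (x,y): k1 = f(t_n, state_n); k2 = f(t_n + h, state_n + h·k1); state_{n+1} = state_n + (h/2)·(k1 + k2).
0.000000: (-0.100000, 0.730000)
  k1 = (-0.113910, -0.686200)
  predictor → (-0.127338, 0.565312)
  k2 = (-0.151972, -0.542212)
  → (-0.131906, 0.582591)
(x(0.24), y(0.24)) ≈ (-0.1319, 0.5826)

-0.1319, 0.5826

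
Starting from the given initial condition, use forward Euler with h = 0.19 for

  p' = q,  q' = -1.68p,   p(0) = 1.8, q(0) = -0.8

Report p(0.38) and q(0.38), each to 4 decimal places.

Euler on (p,q): p_{n+1} = p_n + h·p', q_{n+1} = q_n + h·q'.
0.000000: (1.800000, -0.800000); f=(-0.800000, -3.024000) → (1.648000, -1.374560)
0.190000: (1.648000, -1.374560); f=(-1.374560, -2.768640) → (1.386834, -1.900602)
(p(0.38), q(0.38)) ≈ (1.3868, -1.9006)

1.3868, -1.9006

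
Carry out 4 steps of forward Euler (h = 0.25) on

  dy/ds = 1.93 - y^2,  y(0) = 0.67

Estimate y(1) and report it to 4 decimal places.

1.3745

Euler: y_{n+1} = y_n + h·f(s_n, y_n).
s=0.000000, y=0.670000: f=1.481100 → y ← 0.670000 + 0.25·1.481100 = 1.040275
s=0.250000, y=1.040275: f=0.847828 → y ← 1.040275 + 0.25·0.847828 = 1.252232
s=0.500000, y=1.252232: f=0.361915 → y ← 1.252232 + 0.25·0.361915 = 1.342711
s=0.750000, y=1.342711: f=0.127128 → y ← 1.342711 + 0.25·0.127128 = 1.374493
y(1) ≈ 1.3745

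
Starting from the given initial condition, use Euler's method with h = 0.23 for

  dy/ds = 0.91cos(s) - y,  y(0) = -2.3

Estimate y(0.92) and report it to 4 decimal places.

Euler: y_{n+1} = y_n + h·f(s_n, y_n).
s=0.000000, y=-2.300000: f=3.210000 → y ← -2.300000 + 0.23·3.210000 = -1.561700
s=0.230000, y=-1.561700: f=2.447736 → y ← -1.561700 + 0.23·2.447736 = -0.998721
s=0.460000, y=-0.998721: f=1.814128 → y ← -0.998721 + 0.23·1.814128 = -0.581471
s=0.690000, y=-0.581471: f=1.283305 → y ← -0.581471 + 0.23·1.283305 = -0.286311
y(0.92) ≈ -0.2863

-0.2863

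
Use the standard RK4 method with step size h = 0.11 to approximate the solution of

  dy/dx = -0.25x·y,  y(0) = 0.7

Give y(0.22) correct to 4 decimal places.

0.6958

RK4: k1 = f(x_n, y_n); k2 = f(x_n + h/2, y_n + (h/2)·k1); k3 = f(x_n + h/2, y_n + (h/2)·k2); k4 = f(x_n + h, y_n + h·k3); y_{n+1} = y_n + (h/6)·(k1 + 2k2 + 2k3 + k4).
x=0.000000, y=0.700000:
  k1 = f(0.000000, 0.700000) = 0.000000
  k2 = f(0.055000, 0.700000) = -0.009625
  k3 = f(0.055000, 0.699471) = -0.009618
  k4 = f(0.110000, 0.698942) = -0.019221
  y ← 0.700000 + (0.11/6)·(k1 + 2k2 + 2k3 + k4) = 0.698942
x=0.110000, y=0.698942:
  k1 = f(0.110000, 0.698942) = -0.019221
  k2 = f(0.165000, 0.697885) = -0.028788
  k3 = f(0.165000, 0.697359) = -0.028766
  k4 = f(0.220000, 0.695778) = -0.038268
  y ← 0.698942 + (0.11/6)·(k1 + 2k2 + 2k3 + k4) = 0.695778
y(0.22) ≈ 0.6958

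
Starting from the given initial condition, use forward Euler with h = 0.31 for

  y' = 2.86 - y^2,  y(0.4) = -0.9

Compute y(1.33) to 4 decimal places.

Euler: y_{n+1} = y_n + h·f(s_n, y_n).
s=0.400000, y=-0.900000: f=2.050000 → y ← -0.900000 + 0.31·2.050000 = -0.264500
s=0.710000, y=-0.264500: f=2.790040 → y ← -0.264500 + 0.31·2.790040 = 0.600412
s=1.020000, y=0.600412: f=2.499505 → y ← 0.600412 + 0.31·2.499505 = 1.375259
y(1.33) ≈ 1.3753

1.3753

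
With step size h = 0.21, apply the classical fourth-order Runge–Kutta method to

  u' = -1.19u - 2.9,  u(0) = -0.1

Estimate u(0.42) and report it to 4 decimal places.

-1.0192

RK4: k1 = f(t_n, u_n); k2 = f(t_n + h/2, u_n + (h/2)·k1); k3 = f(t_n + h/2, u_n + (h/2)·k2); k4 = f(t_n + h, u_n + h·k3); u_{n+1} = u_n + (h/6)·(k1 + 2k2 + 2k3 + k4).
t=0.000000, u=-0.100000:
  k1 = f(0.000000, -0.100000) = -2.781000
  k2 = f(0.105000, -0.392005) = -2.433514
  k3 = f(0.105000, -0.355519) = -2.476932
  k4 = f(0.210000, -0.620156) = -2.162015
  u ← -0.100000 + (0.21/6)·(k1 + 2k2 + 2k3 + k4) = -0.616737
t=0.210000, u=-0.616737:
  k1 = f(0.210000, -0.616737) = -2.166083
  k2 = f(0.315000, -0.844176) = -1.895431
  k3 = f(0.315000, -0.815757) = -1.929249
  k4 = f(0.420000, -1.021879) = -1.683964
  u ← -0.616737 + (0.21/6)·(k1 + 2k2 + 2k3 + k4) = -1.019216
u(0.42) ≈ -1.0192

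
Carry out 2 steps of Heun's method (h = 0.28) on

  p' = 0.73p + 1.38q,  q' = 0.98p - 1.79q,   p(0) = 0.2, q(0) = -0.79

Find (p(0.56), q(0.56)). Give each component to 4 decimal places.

Heun on (p,q): k1 = f(x_n, state_n); k2 = f(x_n + h, state_n + h·k1); state_{n+1} = state_n + (h/2)·(k1 + k2).
0.000000: (0.200000, -0.790000)
  k1 = (-0.944200, 1.610100)
  predictor → (-0.064376, -0.339172)
  k2 = (-0.515052, 0.544029)
  → (-0.004295, -0.488422)
0.280000: (-0.004295, -0.488422)
  k1 = (-0.677158, 0.870066)
  predictor → (-0.193899, -0.244803)
  k2 = (-0.479375, 0.248177)
  → (-0.166210, -0.331868)
(p(0.56), q(0.56)) ≈ (-0.1662, -0.3319)

-0.1662, -0.3319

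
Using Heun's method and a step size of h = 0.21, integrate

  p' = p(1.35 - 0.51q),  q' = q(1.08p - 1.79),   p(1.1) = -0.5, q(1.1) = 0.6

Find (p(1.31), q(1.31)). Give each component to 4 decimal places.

-0.6312, 0.3744

Heun on (p,q): k1 = f(s_n, state_n); k2 = f(s_n + h, state_n + h·k1); state_{n+1} = state_n + (h/2)·(k1 + k2).
1.100000: (-0.500000, 0.600000)
  k1 = (-0.522000, -1.398000)
  predictor → (-0.609620, 0.306420)
  k2 = (-0.727719, -0.750236)
  → (-0.631221, 0.374435)
(p(1.31), q(1.31)) ≈ (-0.6312, 0.3744)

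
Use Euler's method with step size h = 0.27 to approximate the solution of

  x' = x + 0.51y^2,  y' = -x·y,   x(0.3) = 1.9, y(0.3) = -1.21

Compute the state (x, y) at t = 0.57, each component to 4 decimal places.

Euler on (x,y): x_{n+1} = x_n + h·x', y_{n+1} = y_n + h·y'.
0.300000: (1.900000, -1.210000); f=(2.646691, 2.299000) → (2.614607, -0.589270)
(x(0.57), y(0.57)) ≈ (2.6146, -0.5893)

2.6146, -0.5893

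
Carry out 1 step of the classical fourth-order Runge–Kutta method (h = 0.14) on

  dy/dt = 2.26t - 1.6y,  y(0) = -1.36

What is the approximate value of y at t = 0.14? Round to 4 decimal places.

-1.0665

RK4: k1 = f(t_n, y_n); k2 = f(t_n + h/2, y_n + (h/2)·k1); k3 = f(t_n + h/2, y_n + (h/2)·k2); k4 = f(t_n + h, y_n + h·k3); y_{n+1} = y_n + (h/6)·(k1 + 2k2 + 2k3 + k4).
t=0.000000, y=-1.360000:
  k1 = f(0.000000, -1.360000) = 2.176000
  k2 = f(0.070000, -1.207680) = 2.090488
  k3 = f(0.070000, -1.213666) = 2.100065
  k4 = f(0.140000, -1.065991) = 2.021985
  y ← -1.360000 + (0.14/6)·(k1 + 2k2 + 2k3 + k4) = -1.066488
y(0.14) ≈ -1.0665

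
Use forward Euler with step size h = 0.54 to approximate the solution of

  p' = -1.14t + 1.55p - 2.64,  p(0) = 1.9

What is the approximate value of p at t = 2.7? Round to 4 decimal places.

Euler: p_{n+1} = p_n + h·f(t_n, p_n).
t=0.000000, p=1.900000: f=0.305000 → p ← 1.900000 + 0.54·0.305000 = 2.064700
t=0.540000, p=2.064700: f=-0.055315 → p ← 2.064700 + 0.54·(-0.055315) = 2.034830
t=1.080000, p=2.034830: f=-0.717214 → p ← 2.034830 + 0.54·(-0.717214) = 1.647535
t=1.620000, p=1.647535: f=-1.933121 → p ← 1.647535 + 0.54·(-1.933121) = 0.603649
t=2.160000, p=0.603649: f=-4.166744 → p ← 0.603649 + 0.54·(-4.166744) = -1.646393
p(2.7) ≈ -1.6464

-1.6464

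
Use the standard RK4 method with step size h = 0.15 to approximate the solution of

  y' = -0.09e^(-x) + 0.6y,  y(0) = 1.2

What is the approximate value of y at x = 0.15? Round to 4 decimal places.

RK4: k1 = f(x_n, y_n); k2 = f(x_n + h/2, y_n + (h/2)·k1); k3 = f(x_n + h/2, y_n + (h/2)·k2); k4 = f(x_n + h, y_n + h·k3); y_{n+1} = y_n + (h/6)·(k1 + 2k2 + 2k3 + k4).
x=0.000000, y=1.200000:
  k1 = f(0.000000, 1.200000) = 0.630000
  k2 = f(0.075000, 1.247250) = 0.664853
  k3 = f(0.075000, 1.249864) = 0.666421
  k4 = f(0.150000, 1.299963) = 0.702514
  y ← 1.200000 + (0.15/6)·(k1 + 2k2 + 2k3 + k4) = 1.299877
y(0.15) ≈ 1.2999

1.2999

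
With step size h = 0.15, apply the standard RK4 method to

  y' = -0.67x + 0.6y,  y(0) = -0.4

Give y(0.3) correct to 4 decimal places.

-0.5109

RK4: k1 = f(x_n, y_n); k2 = f(x_n + h/2, y_n + (h/2)·k1); k3 = f(x_n + h/2, y_n + (h/2)·k2); k4 = f(x_n + h, y_n + h·k3); y_{n+1} = y_n + (h/6)·(k1 + 2k2 + 2k3 + k4).
x=0.000000, y=-0.400000:
  k1 = f(0.000000, -0.400000) = -0.240000
  k2 = f(0.075000, -0.418000) = -0.301050
  k3 = f(0.075000, -0.422579) = -0.303797
  k4 = f(0.150000, -0.445570) = -0.367842
  y ← -0.400000 + (0.15/6)·(k1 + 2k2 + 2k3 + k4) = -0.445438
x=0.150000, y=-0.445438:
  k1 = f(0.150000, -0.445438) = -0.367763
  k2 = f(0.225000, -0.473021) = -0.434562
  k3 = f(0.225000, -0.478031) = -0.437568
  k4 = f(0.300000, -0.511074) = -0.507644
  y ← -0.445438 + (0.15/6)·(k1 + 2k2 + 2k3 + k4) = -0.510930
y(0.3) ≈ -0.5109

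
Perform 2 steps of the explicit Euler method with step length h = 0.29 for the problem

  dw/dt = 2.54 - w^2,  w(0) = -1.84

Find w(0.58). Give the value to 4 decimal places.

-2.6096

Euler: w_{n+1} = w_n + h·f(t_n, w_n).
t=0.000000, w=-1.840000: f=-0.845600 → w ← -1.840000 + 0.29·(-0.845600) = -2.085224
t=0.290000, w=-2.085224: f=-1.808159 → w ← -2.085224 + 0.29·(-1.808159) = -2.609590
w(0.58) ≈ -2.6096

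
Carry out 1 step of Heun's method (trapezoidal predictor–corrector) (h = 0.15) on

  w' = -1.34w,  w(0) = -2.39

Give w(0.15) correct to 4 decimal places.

-1.9579

Heun: k1 = f(t_n, w_n); k2 = f(t_n + h, w_n + h·k1); w_{n+1} = w_n + (h/2)·(k1 + k2).
t=0.000000, w=-2.390000:
  k1 = f(0.000000, -2.390000) = 3.202600
  k2 = f(0.150000, -1.909610) = 2.558877
  w ← -2.390000 + (0.15/2)·(3.202600 + 2.558877) = -1.957889
w(0.15) ≈ -1.9579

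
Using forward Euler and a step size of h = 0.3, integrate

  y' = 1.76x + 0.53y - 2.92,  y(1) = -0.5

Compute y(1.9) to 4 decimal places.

-1.4968

Euler: y_{n+1} = y_n + h·f(x_n, y_n).
x=1.000000, y=-0.500000: f=-1.425000 → y ← -0.500000 + 0.3·(-1.425000) = -0.927500
x=1.300000, y=-0.927500: f=-1.123575 → y ← -0.927500 + 0.3·(-1.123575) = -1.264572
x=1.600000, y=-1.264572: f=-0.774223 → y ← -1.264572 + 0.3·(-0.774223) = -1.496840
y(1.9) ≈ -1.4968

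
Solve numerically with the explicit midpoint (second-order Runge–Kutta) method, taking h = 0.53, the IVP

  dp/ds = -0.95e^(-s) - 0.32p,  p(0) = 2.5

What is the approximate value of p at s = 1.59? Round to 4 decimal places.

0.9721

Midpoint: k1 = f(s_n, p_n); k2 = f(s_n + h/2, p_n + (h/2)·k1); p_{n+1} = p_n + h·k2.
s=0.000000, p=2.500000:
  k1 = f(0.000000, 2.500000) = -1.750000
  k2 = f(0.265000, 2.036250) = -1.380446
  p ← 2.500000 + 0.53·(-1.380446) = 1.768364
s=0.530000, p=1.768364:
  k1 = f(0.530000, 1.768364) = -1.125051
  k2 = f(0.795000, 1.470225) = -0.899474
  p ← 1.768364 + 0.53·(-0.899474) = 1.291642
s=1.060000, p=1.291642:
  k1 = f(1.060000, 1.291642) = -0.742459
  k2 = f(1.325000, 1.094891) = -0.602878
  p ← 1.291642 + 0.53·(-0.602878) = 0.972117
p(1.59) ≈ 0.9721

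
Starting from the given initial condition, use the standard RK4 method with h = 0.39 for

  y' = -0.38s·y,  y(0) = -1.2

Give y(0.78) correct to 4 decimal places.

RK4: k1 = f(s_n, y_n); k2 = f(s_n + h/2, y_n + (h/2)·k1); k3 = f(s_n + h/2, y_n + (h/2)·k2); k4 = f(s_n + h, y_n + h·k3); y_{n+1} = y_n + (h/6)·(k1 + 2k2 + 2k3 + k4).
s=0.000000, y=-1.200000:
  k1 = f(0.000000, -1.200000) = 0.000000
  k2 = f(0.195000, -1.200000) = 0.088920
  k3 = f(0.195000, -1.182661) = 0.087635
  k4 = f(0.390000, -1.165822) = 0.172775
  y ← -1.200000 + (0.39/6)·(k1 + 2k2 + 2k3 + k4) = -1.165817
s=0.390000, y=-1.165817:
  k1 = f(0.390000, -1.165817) = 0.172774
  k2 = f(0.585000, -1.132127) = 0.251672
  k3 = f(0.585000, -1.116741) = 0.248252
  k4 = f(0.780000, -1.068999) = 0.316851
  y ← -1.165817 + (0.39/6)·(k1 + 2k2 + 2k3 + k4) = -1.069002
y(0.78) ≈ -1.0690

-1.0690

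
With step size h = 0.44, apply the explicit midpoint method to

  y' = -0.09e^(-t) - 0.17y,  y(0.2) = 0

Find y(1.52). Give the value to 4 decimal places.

-0.0465

Midpoint: k1 = f(t_n, y_n); k2 = f(t_n + h/2, y_n + (h/2)·k1); y_{n+1} = y_n + h·k2.
t=0.200000, y=0.000000:
  k1 = f(0.200000, 0.000000) = -0.073686
  k2 = f(0.420000, -0.016211) = -0.056378
  y ← 0.000000 + 0.44·(-0.056378) = -0.024806
t=0.640000, y=-0.024806:
  k1 = f(0.640000, -0.024806) = -0.043239
  k2 = f(0.860000, -0.034319) = -0.032250
  y ← -0.024806 + 0.44·(-0.032250) = -0.038997
t=1.080000, y=-0.038997:
  k1 = f(1.080000, -0.038997) = -0.023934
  k2 = f(1.300000, -0.044262) = -0.017003
  y ← -0.038997 + 0.44·(-0.017003) = -0.046478
y(1.52) ≈ -0.0465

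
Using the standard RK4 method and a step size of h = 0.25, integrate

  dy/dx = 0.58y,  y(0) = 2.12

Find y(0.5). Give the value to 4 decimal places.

RK4: k1 = f(x_n, y_n); k2 = f(x_n + h/2, y_n + (h/2)·k1); k3 = f(x_n + h/2, y_n + (h/2)·k2); k4 = f(x_n + h, y_n + h·k3); y_{n+1} = y_n + (h/6)·(k1 + 2k2 + 2k3 + k4).
x=0.000000, y=2.120000:
  k1 = f(0.000000, 2.120000) = 1.229600
  k2 = f(0.125000, 2.273700) = 1.318746
  k3 = f(0.125000, 2.284843) = 1.325209
  k4 = f(0.250000, 2.451302) = 1.421755
  y ← 2.120000 + (0.25/6)·(k1 + 2k2 + 2k3 + k4) = 2.450803
x=0.250000, y=2.450803:
  k1 = f(0.250000, 2.450803) = 1.421466
  k2 = f(0.375000, 2.628486) = 1.524522
  k3 = f(0.375000, 2.641368) = 1.531993
  k4 = f(0.500000, 2.833801) = 1.643605
  y ← 2.450803 + (0.25/6)·(k1 + 2k2 + 2k3 + k4) = 2.833224
y(0.5) ≈ 2.8332

2.8332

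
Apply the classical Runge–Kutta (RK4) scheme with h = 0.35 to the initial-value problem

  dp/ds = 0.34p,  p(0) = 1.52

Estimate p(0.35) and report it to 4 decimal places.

1.7121

RK4: k1 = f(s_n, p_n); k2 = f(s_n + h/2, p_n + (h/2)·k1); k3 = f(s_n + h/2, p_n + (h/2)·k2); k4 = f(s_n + h, p_n + h·k3); p_{n+1} = p_n + (h/6)·(k1 + 2k2 + 2k3 + k4).
s=0.000000, p=1.520000:
  k1 = f(0.000000, 1.520000) = 0.516800
  k2 = f(0.175000, 1.610440) = 0.547550
  k3 = f(0.175000, 1.615821) = 0.549379
  k4 = f(0.350000, 1.712283) = 0.582176
  p ← 1.520000 + (0.35/6)·(k1 + 2k2 + 2k3 + k4) = 1.712082
p(0.35) ≈ 1.7121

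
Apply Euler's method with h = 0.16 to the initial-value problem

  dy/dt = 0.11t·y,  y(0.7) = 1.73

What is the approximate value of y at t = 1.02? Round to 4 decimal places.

1.7778

Euler: y_{n+1} = y_n + h·f(t_n, y_n).
t=0.700000, y=1.730000: f=0.133210 → y ← 1.730000 + 0.16·0.133210 = 1.751314
t=0.860000, y=1.751314: f=0.165674 → y ← 1.751314 + 0.16·0.165674 = 1.777821
y(1.02) ≈ 1.7778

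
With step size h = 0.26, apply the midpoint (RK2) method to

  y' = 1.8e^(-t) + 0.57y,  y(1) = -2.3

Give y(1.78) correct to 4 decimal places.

Midpoint: k1 = f(t_n, y_n); k2 = f(t_n + h/2, y_n + (h/2)·k1); y_{n+1} = y_n + h·k2.
t=1.000000, y=-2.300000:
  k1 = f(1.000000, -2.300000) = -0.648817
  k2 = f(1.130000, -2.384346) = -0.777617
  y ← -2.300000 + 0.26·(-0.777617) = -2.502181
t=1.260000, y=-2.502181:
  k1 = f(1.260000, -2.502181) = -0.915666
  k2 = f(1.390000, -2.621217) = -1.045758
  y ← -2.502181 + 0.26·(-1.045758) = -2.774078
t=1.520000, y=-2.774078:
  k1 = f(1.520000, -2.774078) = -1.187543
  k2 = f(1.650000, -2.928458) = -1.323531
  y ← -2.774078 + 0.26·(-1.323531) = -3.118196
y(1.78) ≈ -3.1182

-3.1182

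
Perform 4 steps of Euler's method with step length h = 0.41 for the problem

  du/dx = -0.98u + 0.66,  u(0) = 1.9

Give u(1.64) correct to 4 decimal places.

0.8305

Euler: u_{n+1} = u_n + h·f(x_n, u_n).
x=0.000000, u=1.900000: f=-1.202000 → u ← 1.900000 + 0.41·(-1.202000) = 1.407180
x=0.410000, u=1.407180: f=-0.719036 → u ← 1.407180 + 0.41·(-0.719036) = 1.112375
x=0.820000, u=1.112375: f=-0.430128 → u ← 1.112375 + 0.41·(-0.430128) = 0.936023
x=1.230000, u=0.936023: f=-0.257302 → u ← 0.936023 + 0.41·(-0.257302) = 0.830529
u(1.64) ≈ 0.8305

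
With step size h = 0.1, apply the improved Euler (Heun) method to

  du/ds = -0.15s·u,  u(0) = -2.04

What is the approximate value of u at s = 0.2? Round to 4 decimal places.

-2.0339

Heun: k1 = f(s_n, u_n); k2 = f(s_n + h, u_n + h·k1); u_{n+1} = u_n + (h/2)·(k1 + k2).
s=0.000000, u=-2.040000:
  k1 = f(0.000000, -2.040000) = 0.000000
  k2 = f(0.100000, -2.040000) = 0.030600
  u ← -2.040000 + (0.1/2)·(0.000000 + 0.030600) = -2.038470
s=0.100000, u=-2.038470:
  k1 = f(0.100000, -2.038470) = 0.030577
  k2 = f(0.200000, -2.035412) = 0.061062
  u ← -2.038470 + (0.1/2)·(0.030577 + 0.061062) = -2.033888
u(0.2) ≈ -2.0339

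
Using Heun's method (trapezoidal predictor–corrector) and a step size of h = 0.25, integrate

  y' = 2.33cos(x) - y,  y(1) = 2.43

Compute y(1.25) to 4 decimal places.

Heun: k1 = f(x_n, y_n); k2 = f(x_n + h, y_n + h·k1); y_{n+1} = y_n + (h/2)·(k1 + k2).
x=1.000000, y=2.430000:
  k1 = f(1.000000, 2.430000) = -1.171096
  k2 = f(1.250000, 2.137226) = -1.402525
  y ← 2.430000 + (0.25/2)·(-1.171096 + (-1.402525)) = 2.108297
y(1.25) ≈ 2.1083

2.1083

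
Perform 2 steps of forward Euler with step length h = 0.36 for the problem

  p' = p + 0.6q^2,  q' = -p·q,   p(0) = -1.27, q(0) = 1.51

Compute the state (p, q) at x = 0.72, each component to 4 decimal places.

-0.6334, 3.1784

Euler on (p,q): p_{n+1} = p_n + h·p', q_{n+1} = q_n + h·q'.
0.000000: (-1.270000, 1.510000); f=(0.098060, 1.917700) → (-1.234698, 2.200372)
0.360000: (-1.234698, 2.200372); f=(1.670284, 2.716796) → (-0.633396, 3.178418)
(p(0.72), q(0.72)) ≈ (-0.6334, 3.1784)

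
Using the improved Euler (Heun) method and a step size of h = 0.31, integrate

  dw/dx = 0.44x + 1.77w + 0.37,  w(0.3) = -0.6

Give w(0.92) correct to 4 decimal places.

-1.0862

Heun: k1 = f(x_n, w_n); k2 = f(x_n + h, w_n + h·k1); w_{n+1} = w_n + (h/2)·(k1 + k2).
x=0.300000, w=-0.600000:
  k1 = f(0.300000, -0.600000) = -0.560000
  k2 = f(0.610000, -0.773600) = -0.730872
  w ← -0.600000 + (0.31/2)·(-0.560000 + (-0.730872)) = -0.800085
x=0.610000, w=-0.800085:
  k1 = f(0.610000, -0.800085) = -0.777751
  k2 = f(0.920000, -1.041188) = -1.068103
  w ← -0.800085 + (0.31/2)·(-0.777751 + (-1.068103)) = -1.086192
w(0.92) ≈ -1.0862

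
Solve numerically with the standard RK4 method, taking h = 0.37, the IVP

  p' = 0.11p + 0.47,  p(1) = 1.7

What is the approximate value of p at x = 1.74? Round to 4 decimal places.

2.2065

RK4: k1 = f(x_n, p_n); k2 = f(x_n + h/2, p_n + (h/2)·k1); k3 = f(x_n + h/2, p_n + (h/2)·k2); k4 = f(x_n + h, p_n + h·k3); p_{n+1} = p_n + (h/6)·(k1 + 2k2 + 2k3 + k4).
x=1.000000, p=1.700000:
  k1 = f(1.000000, 1.700000) = 0.657000
  k2 = f(1.185000, 1.821545) = 0.670370
  k3 = f(1.185000, 1.824018) = 0.670642
  k4 = f(1.370000, 1.948138) = 0.684295
  p ← 1.700000 + (0.37/6)·(k1 + 2k2 + 2k3 + k4) = 1.948105
x=1.370000, p=1.948105:
  k1 = f(1.370000, 1.948105) = 0.684292
  k2 = f(1.555000, 2.074699) = 0.698217
  k3 = f(1.555000, 2.077275) = 0.698500
  k4 = f(1.740000, 2.206550) = 0.712720
  p ← 1.948105 + (0.37/6)·(k1 + 2k2 + 2k3 + k4) = 2.206516
p(1.74) ≈ 2.2065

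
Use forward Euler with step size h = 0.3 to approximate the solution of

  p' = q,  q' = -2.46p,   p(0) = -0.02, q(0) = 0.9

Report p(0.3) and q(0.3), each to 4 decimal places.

0.2500, 0.9148

Euler on (p,q): p_{n+1} = p_n + h·p', q_{n+1} = q_n + h·q'.
0.000000: (-0.020000, 0.900000); f=(0.900000, 0.049200) → (0.250000, 0.914760)
(p(0.3), q(0.3)) ≈ (0.2500, 0.9148)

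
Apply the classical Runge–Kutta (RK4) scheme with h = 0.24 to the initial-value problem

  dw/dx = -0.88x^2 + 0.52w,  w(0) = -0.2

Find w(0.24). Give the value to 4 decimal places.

RK4: k1 = f(x_n, w_n); k2 = f(x_n + h/2, w_n + (h/2)·k1); k3 = f(x_n + h/2, w_n + (h/2)·k2); k4 = f(x_n + h, w_n + h·k3); w_{n+1} = w_n + (h/6)·(k1 + 2k2 + 2k3 + k4).
x=0.000000, w=-0.200000:
  k1 = f(0.000000, -0.200000) = -0.104000
  k2 = f(0.120000, -0.212480) = -0.123162
  k3 = f(0.120000, -0.214779) = -0.124357
  k4 = f(0.240000, -0.229846) = -0.170208
  w ← -0.200000 + (0.24/6)·(k1 + 2k2 + 2k3 + k4) = -0.230770
w(0.24) ≈ -0.2308

-0.2308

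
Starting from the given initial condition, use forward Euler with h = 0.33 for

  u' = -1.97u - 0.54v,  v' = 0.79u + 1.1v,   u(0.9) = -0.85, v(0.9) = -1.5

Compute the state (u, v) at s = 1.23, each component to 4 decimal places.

Euler on (u,v): u_{n+1} = u_n + h·u', v_{n+1} = v_n + h·v'.
0.900000: (-0.850000, -1.500000); f=(2.484500, -2.321500) → (-0.030115, -2.266095)
(u(1.23), v(1.23)) ≈ (-0.0301, -2.2661)

-0.0301, -2.2661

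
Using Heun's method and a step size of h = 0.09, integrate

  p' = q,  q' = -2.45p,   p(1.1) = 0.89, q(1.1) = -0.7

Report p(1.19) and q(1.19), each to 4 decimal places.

Heun on (p,q): k1 = f(x_n, state_n); k2 = f(x_n + h, state_n + h·k1); state_{n+1} = state_n + (h/2)·(k1 + k2).
1.100000: (0.890000, -0.700000)
  k1 = (-0.700000, -2.180500)
  predictor → (0.827000, -0.896245)
  k2 = (-0.896245, -2.026150)
  → (0.818169, -0.889299)
(p(1.19), q(1.19)) ≈ (0.8182, -0.8893)

0.8182, -0.8893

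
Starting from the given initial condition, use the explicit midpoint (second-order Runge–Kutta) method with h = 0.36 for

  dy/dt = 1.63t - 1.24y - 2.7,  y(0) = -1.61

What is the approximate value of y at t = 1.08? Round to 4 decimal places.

Midpoint: k1 = f(t_n, y_n); k2 = f(t_n + h/2, y_n + (h/2)·k1); y_{n+1} = y_n + h·k2.
t=0.000000, y=-1.610000:
  k1 = f(0.000000, -1.610000) = -0.703600
  k2 = f(0.180000, -1.736648) = -0.253156
  y ← -1.610000 + 0.36·(-0.253156) = -1.701136
t=0.360000, y=-1.701136:
  k1 = f(0.360000, -1.701136) = -0.003791
  k2 = f(0.540000, -1.701819) = 0.290455
  y ← -1.701136 + 0.36·0.290455 = -1.596572
t=0.720000, y=-1.596572:
  k1 = f(0.720000, -1.596572) = 0.453350
  k2 = f(0.900000, -1.514969) = 0.645562
  y ← -1.596572 + 0.36·0.645562 = -1.364170
y(1.08) ≈ -1.3642

-1.3642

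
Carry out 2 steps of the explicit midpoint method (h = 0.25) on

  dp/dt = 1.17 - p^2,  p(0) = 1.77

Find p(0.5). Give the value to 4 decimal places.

1.3160

Midpoint: k1 = f(t_n, p_n); k2 = f(t_n + h/2, p_n + (h/2)·k1); p_{n+1} = p_n + h·k2.
t=0.000000, p=1.770000:
  k1 = f(0.000000, 1.770000) = -1.962900
  k2 = f(0.125000, 1.524637) = -1.154520
  p ← 1.770000 + 0.25·(-1.154520) = 1.481370
t=0.250000, p=1.481370:
  k1 = f(0.250000, 1.481370) = -1.024457
  k2 = f(0.375000, 1.353313) = -0.661456
  p ← 1.481370 + 0.25·(-0.661456) = 1.316006
p(0.5) ≈ 1.3160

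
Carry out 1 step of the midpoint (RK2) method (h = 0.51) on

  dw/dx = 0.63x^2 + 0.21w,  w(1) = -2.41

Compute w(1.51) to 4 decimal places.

Midpoint: k1 = f(x_n, w_n); k2 = f(x_n + h/2, w_n + (h/2)·k1); w_{n+1} = w_n + h·k2.
x=1.000000, w=-2.410000:
  k1 = f(1.000000, -2.410000) = 0.123900
  k2 = f(1.255000, -2.378405) = 0.492801
  w ← -2.410000 + 0.51·0.492801 = -2.158672
w(1.51) ≈ -2.1587

-2.1587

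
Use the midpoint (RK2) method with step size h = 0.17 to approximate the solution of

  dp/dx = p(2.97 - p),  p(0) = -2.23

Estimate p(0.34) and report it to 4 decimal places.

Midpoint: k1 = f(x_n, p_n); k2 = f(x_n + h/2, p_n + (h/2)·k1); p_{n+1} = p_n + h·k2.
x=0.000000, p=-2.230000:
  k1 = f(0.000000, -2.230000) = -11.596000
  k2 = f(0.085000, -3.215660) = -19.890979
  p ← -2.230000 + 0.17·(-19.890979) = -5.611467
x=0.170000, p=-5.611467:
  k1 = f(0.170000, -5.611467) = -48.154612
  k2 = f(0.255000, -9.704609) = -123.002114
  p ← -5.611467 + 0.17·(-123.002114) = -26.521826
p(0.34) ≈ -26.5218

-26.5218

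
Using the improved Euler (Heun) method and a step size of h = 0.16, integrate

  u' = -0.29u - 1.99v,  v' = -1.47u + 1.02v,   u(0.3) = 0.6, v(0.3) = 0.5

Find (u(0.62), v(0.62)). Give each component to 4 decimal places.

Heun on (u,v): k1 = f(t_n, state_n); k2 = f(t_n + h, state_n + h·k1); state_{n+1} = state_n + (h/2)·(k1 + k2).
0.300000: (0.600000, 0.500000)
  k1 = (-1.169000, -0.372000)
  predictor → (0.412960, 0.440480)
  k2 = (-0.996314, -0.157762)
  → (0.426775, 0.457619)
0.460000: (0.426775, 0.457619)
  k1 = (-1.034427, -0.160588)
  predictor → (0.261267, 0.431925)
  k2 = (-0.935298, 0.056502)
  → (0.269197, 0.449292)
(u(0.62), v(0.62)) ≈ (0.2692, 0.4493)

0.2692, 0.4493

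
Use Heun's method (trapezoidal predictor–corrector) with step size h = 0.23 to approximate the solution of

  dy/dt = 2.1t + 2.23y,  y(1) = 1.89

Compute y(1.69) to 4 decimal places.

Heun: k1 = f(t_n, y_n); k2 = f(t_n + h, y_n + h·k1); y_{n+1} = y_n + (h/2)·(k1 + k2).
t=1.000000, y=1.890000:
  k1 = f(1.000000, 1.890000) = 6.314700
  k2 = f(1.230000, 3.342381) = 10.036510
  y ← 1.890000 + (0.23/2)·(6.314700 + 10.036510) = 3.770389
t=1.230000, y=3.770389:
  k1 = f(1.230000, 3.770389) = 10.990968
  k2 = f(1.460000, 6.298312) = 17.111235
  y ← 3.770389 + (0.23/2)·(10.990968 + 17.111235) = 7.002142
t=1.460000, y=7.002142:
  k1 = f(1.460000, 7.002142) = 18.680778
  k2 = f(1.690000, 11.298721) = 28.745148
  y ← 7.002142 + (0.23/2)·(18.680778 + 28.745148) = 12.456124
y(1.69) ≈ 12.4561

12.4561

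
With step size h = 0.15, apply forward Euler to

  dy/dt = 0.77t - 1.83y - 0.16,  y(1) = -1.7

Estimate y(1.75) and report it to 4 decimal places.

0.0565

Euler: y_{n+1} = y_n + h·f(t_n, y_n).
t=1.000000, y=-1.700000: f=3.721000 → y ← -1.700000 + 0.15·3.721000 = -1.141850
t=1.150000, y=-1.141850: f=2.815085 → y ← -1.141850 + 0.15·2.815085 = -0.719587
t=1.300000, y=-0.719587: f=2.157845 → y ← -0.719587 + 0.15·2.157845 = -0.395910
t=1.450000, y=-0.395910: f=1.681016 → y ← -0.395910 + 0.15·1.681016 = -0.143758
t=1.600000, y=-0.143758: f=1.335077 → y ← -0.143758 + 0.15·1.335077 = 0.056504
y(1.75) ≈ 0.0565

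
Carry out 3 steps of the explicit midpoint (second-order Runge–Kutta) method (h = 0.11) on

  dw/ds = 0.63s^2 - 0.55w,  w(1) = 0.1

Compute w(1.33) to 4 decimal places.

0.3455

Midpoint: k1 = f(s_n, w_n); k2 = f(s_n + h/2, w_n + (h/2)·k1); w_{n+1} = w_n + h·k2.
s=1.000000, w=0.100000:
  k1 = f(1.000000, 0.100000) = 0.575000
  k2 = f(1.055000, 0.131625) = 0.628812
  w ← 0.100000 + 0.11·0.628812 = 0.169169
s=1.110000, w=0.169169:
  k1 = f(1.110000, 0.169169) = 0.683180
  k2 = f(1.165000, 0.206744) = 0.741342
  w ← 0.169169 + 0.11·0.741342 = 0.250717
s=1.220000, w=0.250717:
  k1 = f(1.220000, 0.250717) = 0.799798
  k2 = f(1.275000, 0.294706) = 0.862056
  w ← 0.250717 + 0.11·0.862056 = 0.345543
w(1.33) ≈ 0.3455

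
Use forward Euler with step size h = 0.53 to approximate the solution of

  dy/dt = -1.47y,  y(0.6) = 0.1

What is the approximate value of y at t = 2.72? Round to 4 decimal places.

0.0002

Euler: y_{n+1} = y_n + h·f(t_n, y_n).
t=0.600000, y=0.100000: f=-0.147000 → y ← 0.100000 + 0.53·(-0.147000) = 0.022090
t=1.130000, y=0.022090: f=-0.032472 → y ← 0.022090 + 0.53·(-0.032472) = 0.004880
t=1.660000, y=0.004880: f=-0.007173 → y ← 0.004880 + 0.53·(-0.007173) = 0.001078
t=2.190000, y=0.001078: f=-0.001585 → y ← 0.001078 + 0.53·(-0.001585) = 0.000238
y(2.72) ≈ 0.0002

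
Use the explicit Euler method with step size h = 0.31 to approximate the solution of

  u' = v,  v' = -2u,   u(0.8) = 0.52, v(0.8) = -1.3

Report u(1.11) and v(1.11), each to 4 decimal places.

Euler on (u,v): u_{n+1} = u_n + h·u', v_{n+1} = v_n + h·v'.
0.800000: (0.520000, -1.300000); f=(-1.300000, -1.040000) → (0.117000, -1.622400)
(u(1.11), v(1.11)) ≈ (0.1170, -1.6224)

0.1170, -1.6224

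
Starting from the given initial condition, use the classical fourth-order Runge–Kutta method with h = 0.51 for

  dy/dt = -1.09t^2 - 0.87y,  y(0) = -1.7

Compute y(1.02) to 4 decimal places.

-1.0139

RK4: k1 = f(t_n, y_n); k2 = f(t_n + h/2, y_n + (h/2)·k1); k3 = f(t_n + h/2, y_n + (h/2)·k2); k4 = f(t_n + h, y_n + h·k3); y_{n+1} = y_n + (h/6)·(k1 + 2k2 + 2k3 + k4).
t=0.000000, y=-1.700000:
  k1 = f(0.000000, -1.700000) = 1.479000
  k2 = f(0.255000, -1.322855) = 1.080007
  k3 = f(0.255000, -1.424598) = 1.168523
  k4 = f(0.510000, -1.104053) = 0.677017
  y ← -1.700000 + (0.51/6)·(k1 + 2k2 + 2k3 + k4) = -1.134488
t=0.510000, y=-1.134488:
  k1 = f(0.510000, -1.134488) = 0.703496
  k2 = f(0.765000, -0.955097) = 0.193039
  k3 = f(0.765000, -1.085263) = 0.306284
  k4 = f(1.020000, -0.978284) = -0.282929
  y ← -1.134488 + (0.51/6)·(k1 + 2k2 + 2k3 + k4) = -1.013855
y(1.02) ≈ -1.0139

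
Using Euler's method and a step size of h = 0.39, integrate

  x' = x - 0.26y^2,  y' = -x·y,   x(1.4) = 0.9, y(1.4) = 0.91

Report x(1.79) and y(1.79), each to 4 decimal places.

Euler on (x,y): x_{n+1} = x_n + h·x', y_{n+1} = y_n + h·y'.
1.400000: (0.900000, 0.910000); f=(0.684694, -0.819000) → (1.167031, 0.590590)
(x(1.79), y(1.79)) ≈ (1.1670, 0.5906)

1.1670, 0.5906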